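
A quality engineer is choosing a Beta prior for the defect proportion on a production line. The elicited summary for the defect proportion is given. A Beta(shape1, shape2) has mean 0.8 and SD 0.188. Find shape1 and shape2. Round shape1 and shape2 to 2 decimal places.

Variance = 0.188² = 0.035344. The moment-matching identity shape1+shape2 = μ(1−μ)/Var − 1 gives
shape1+shape2 = 0.16/0.035344 − 1 = 3.5269, so shape1 = μ·3.5269 = 2.82 and shape2 = (1−μ)·3.5269 = 0.71.

shape1 = 2.82, shape2 = 0.71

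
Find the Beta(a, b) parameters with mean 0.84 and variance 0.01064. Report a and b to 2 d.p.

a = 9.77, b = 1.86

By moment matching, a+b = μ(1−μ)/σ² − 1 = (0.84·0.16)/0.01064 − 1 = 12.6316 − 1 = 11.6316.
Since a/(a+b) = μ, a = 0.84·11.6316 = 9.77 and b = 0.16·11.6316 = 1.86.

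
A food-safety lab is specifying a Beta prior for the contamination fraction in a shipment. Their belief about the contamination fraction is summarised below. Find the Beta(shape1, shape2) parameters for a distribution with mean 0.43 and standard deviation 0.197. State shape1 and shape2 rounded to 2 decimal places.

σ² = 0.197² = 0.038809.
With s = shape1+shape2, Var = μ(1−μ)/(s+1), so s+1 = (0.43×0.57)/0.038809 = 6.3155 and s = 5.3155.
shape1 = μs = 2.29, shape2 = (1−μ)s = 3.03.

shape1 = 2.29, shape2 = 3.03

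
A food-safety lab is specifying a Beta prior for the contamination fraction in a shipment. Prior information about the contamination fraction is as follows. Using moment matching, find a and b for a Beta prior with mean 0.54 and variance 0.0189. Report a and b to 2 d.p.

a = 6.56, b = 5.59

By moment matching, a+b = μ(1−μ)/σ² − 1 = (0.54·0.46)/0.0189 − 1 = 13.1429 − 1 = 12.1429.
Since a/(a+b) = μ, a = 0.54·12.1429 = 6.56 and b = 0.46·12.1429 = 5.59.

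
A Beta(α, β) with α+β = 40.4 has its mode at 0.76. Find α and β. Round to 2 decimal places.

α = 30.18, β = 10.22

Mode = (α−1)/(κ−2) with κ = α+β, so α−1 = 0.76·38.4 = 29.18.
α = 30.18; β = κ − α = 10.22.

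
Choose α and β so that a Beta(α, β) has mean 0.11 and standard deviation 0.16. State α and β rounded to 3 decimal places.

First σ² = 0.0256. Setting α = μn, β = (1−μ)n with n = α+β,
μ(1−μ)/(n+1) = 0.0256 ⇒ n+1 = 0.0979/0.0256 = 3.8242 ⇒ n = 2.8242.
Hence α = 0.11×2.8242 = 0.311, β = 0.89×2.8242 = 2.514.

α = 0.311, β = 2.514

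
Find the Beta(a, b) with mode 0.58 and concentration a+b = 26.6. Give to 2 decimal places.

Mode = (a−1)/(κ−2) with κ = a+b, so a−1 = 0.58·24.6 = 14.27.
a = 15.27; b = κ − a = 11.33.

a = 15.27, b = 11.33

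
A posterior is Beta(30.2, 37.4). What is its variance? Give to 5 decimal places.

0.00360

Var = αβ/[(α+β)²(α+β+1)] = (30.2×37.4)/(67.6²×68.6) = 1129.48/313485.536 = 0.00360.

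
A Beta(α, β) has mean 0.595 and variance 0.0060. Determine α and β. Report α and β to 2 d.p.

Let s = α+β. The Beta variance is μ(1−μ)/(s+1).
So s+1 = μ(1−μ)/σ² = (0.595×0.405)/0.0060 = 0.240975/0.0060 = 40.1625, giving s = 39.1625.
Then α = μs = 0.595×39.1625 = 23.30 and β = (1−μ)s = 0.405×39.1625 = 15.86.

α = 23.30, β = 15.86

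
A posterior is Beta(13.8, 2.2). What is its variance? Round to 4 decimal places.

0.0070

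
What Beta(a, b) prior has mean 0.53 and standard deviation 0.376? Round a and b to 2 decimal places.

σ² = 0.376² = 0.141376.
With s = a+b, Var = μ(1−μ)/(s+1), so s+1 = (0.53×0.47)/0.141376 = 1.7620 and s = 0.7620.
a = μs = 0.40, b = (1−μ)s = 0.36.

a = 0.40, b = 0.36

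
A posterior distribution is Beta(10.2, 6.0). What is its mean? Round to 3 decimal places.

0.630

E[X] = α/(α+β) = 10.2/16.2 = 0.630.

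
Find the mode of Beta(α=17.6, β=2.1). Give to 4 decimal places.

The density x^(α−1)(1−x)^(β−1) is maximised at (α−1)/(α+β−2) = 16.6/17.7 = 0.9379.

0.9379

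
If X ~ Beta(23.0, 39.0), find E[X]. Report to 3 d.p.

0.371

E[X] = α/(α+β) = 23.0/62.0 = 0.371.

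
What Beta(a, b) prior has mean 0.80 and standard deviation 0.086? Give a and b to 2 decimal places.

First σ² = 0.007396. Setting a = μn, b = (1−μ)n with n = a+b,
μ(1−μ)/(n+1) = 0.007396 ⇒ n+1 = 0.1600/0.007396 = 21.6333 ⇒ n = 20.6333.
Hence a = 0.80×20.6333 = 16.51, b = 0.20×20.6333 = 4.13.

a = 16.51, b = 4.13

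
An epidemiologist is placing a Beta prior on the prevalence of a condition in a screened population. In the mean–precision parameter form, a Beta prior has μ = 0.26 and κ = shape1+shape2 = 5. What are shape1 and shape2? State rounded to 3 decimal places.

shape1 = 1.300, shape2 = 3.700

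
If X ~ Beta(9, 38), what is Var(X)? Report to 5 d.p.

0.00323

μ = 9/47 = 0.191489; Var = μ(1−μ)/(α+β+1) = 0.1548212/48 = 0.00323.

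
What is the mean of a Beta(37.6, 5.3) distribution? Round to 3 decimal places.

E[X] = α/(α+β) = 37.6/42.9 = 0.876.

0.876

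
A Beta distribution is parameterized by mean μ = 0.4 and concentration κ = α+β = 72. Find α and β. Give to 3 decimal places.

α = 28.800, β = 43.200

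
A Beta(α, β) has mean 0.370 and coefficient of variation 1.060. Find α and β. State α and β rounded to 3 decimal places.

α = 0.191, β = 0.325

Var = (CV·μ)² = (1.060×0.370)² = 0.153821.
α+β = μ(1−μ)/Var − 1 = 0.233100/0.153821 − 1 = 0.5154.
Thus α = 0.370·0.5154 = 0.191 and β = 0.630·0.5154 = 0.325.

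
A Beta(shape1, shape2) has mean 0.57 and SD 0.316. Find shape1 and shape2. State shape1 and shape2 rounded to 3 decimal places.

σ² = 0.316² = 0.099856.
With s = shape1+shape2, Var = μ(1−μ)/(s+1), so s+1 = (0.57×0.43)/0.099856 = 2.4545 and s = 1.4545.
shape1 = μs = 0.829, shape2 = (1−μ)s = 0.625.

shape1 = 0.829, shape2 = 0.625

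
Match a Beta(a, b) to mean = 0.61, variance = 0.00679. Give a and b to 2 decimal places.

By moment matching, a+b = μ(1−μ)/σ² − 1 = (0.61·0.39)/0.00679 − 1 = 35.0368 − 1 = 34.0368.
Since a/(a+b) = μ, a = 0.61·34.0368 = 20.76 and b = 0.39·34.0368 = 13.27.

a = 20.76, b = 13.27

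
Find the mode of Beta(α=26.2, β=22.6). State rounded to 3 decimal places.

With α,β > 1, mode = (α−1)/(α+β−2) = 25.2/46.8 = 0.538.

0.538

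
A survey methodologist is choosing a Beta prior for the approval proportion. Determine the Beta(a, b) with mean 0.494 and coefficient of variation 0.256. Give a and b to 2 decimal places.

Var = (CV·μ)² = (0.256×0.494)² = 0.015993.
a+b = μ(1−μ)/Var − 1 = 0.249964/0.015993 − 1 = 14.6294.
Thus a = 0.494·14.6294 = 7.23 and b = 0.506·14.6294 = 7.40.

a = 7.23, b = 7.40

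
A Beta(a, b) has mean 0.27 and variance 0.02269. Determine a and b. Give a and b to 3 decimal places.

a = 2.075, b = 5.611

By moment matching, a+b = μ(1−μ)/σ² − 1 = (0.27·0.73)/0.02269 − 1 = 8.6866 − 1 = 7.6866.
Since a/(a+b) = μ, a = 0.27·7.6866 = 2.075 and b = 0.73·7.6866 = 5.611.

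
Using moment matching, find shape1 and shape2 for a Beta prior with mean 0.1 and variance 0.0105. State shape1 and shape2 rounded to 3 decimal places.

Write ν = shape1+shape2; then shape1 = μν and Var = μ(1−μ)/(ν+1).
ν = μ(1−μ)/Var − 1 = 0.09/0.0105 − 1 = 7.5714.
shape1 = 0.1·7.5714 = 0.757, shape2 = 0.9·7.5714 = 6.814.

shape1 = 0.757, shape2 = 6.814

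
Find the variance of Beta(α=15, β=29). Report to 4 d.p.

μ = 15/44 = 0.340909; Var = μ(1−μ)/(α+β+1) = 0.2246901/45 = 0.0050.

0.0050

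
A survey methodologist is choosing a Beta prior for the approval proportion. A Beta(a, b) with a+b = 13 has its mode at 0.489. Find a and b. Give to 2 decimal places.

Mode = (a−1)/(κ−2) with κ = a+b, so a−1 = 0.489·11 = 5.38.
a = 6.38; b = κ − a = 6.62.

a = 6.38, b = 6.62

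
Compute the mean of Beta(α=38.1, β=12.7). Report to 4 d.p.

0.7500

The Beta mean is α/(α+β) = 38.1/(38.1+12.7) = 0.7500.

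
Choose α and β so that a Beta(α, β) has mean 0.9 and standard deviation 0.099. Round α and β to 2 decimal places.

Variance = 0.099² = 0.009801. The moment-matching identity α+β = μ(1−μ)/Var − 1 gives
α+β = 0.09/0.009801 − 1 = 8.1827, so α = μ·8.1827 = 7.36 and β = (1−μ)·8.1827 = 0.82.

α = 7.36, β = 0.82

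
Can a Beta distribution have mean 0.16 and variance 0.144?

For any Beta, Var(X) < E[X]·(1−E[X]).
Here μ(1−μ) = 0.16×0.84 = 0.1344, and 0.144 ≥ 0.1344.

No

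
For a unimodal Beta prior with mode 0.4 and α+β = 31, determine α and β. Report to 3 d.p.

α = 12.600, β = 18.400

Since the density peak of Beta(α,β) is at (α−1)/(α+β−2),
α = 1 + 0.4(31−2) = 12.600 and β = 31 − 12.600 = 18.400.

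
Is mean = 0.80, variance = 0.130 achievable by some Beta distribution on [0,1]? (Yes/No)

Yes

For any Beta, Var(X) < E[X]·(1−E[X]).
Here μ(1−μ) = 0.80×0.20 = 0.1600, and 0.130 < 0.1600.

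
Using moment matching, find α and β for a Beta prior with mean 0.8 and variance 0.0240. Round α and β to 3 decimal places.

α = 4.533, β = 1.133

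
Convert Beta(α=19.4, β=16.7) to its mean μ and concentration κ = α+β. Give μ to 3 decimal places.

κ = α+β = 19.4+16.7 = 36.1; μ = α/κ = 19.4/36.1 = 0.537.

μ = 0.537, κ = 36.1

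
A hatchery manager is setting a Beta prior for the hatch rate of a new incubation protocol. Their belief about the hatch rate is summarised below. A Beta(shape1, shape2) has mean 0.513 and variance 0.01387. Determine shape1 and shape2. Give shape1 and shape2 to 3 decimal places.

Let s = shape1+shape2. The Beta variance is μ(1−μ)/(s+1).
So s+1 = μ(1−μ)/σ² = (0.513×0.487)/0.01387 = 0.249831/0.01387 = 18.0123, giving s = 17.0123.
Then shape1 = μs = 0.513×17.0123 = 8.727 and shape2 = (1−μ)s = 0.487×17.0123 = 8.285.

shape1 = 8.727, shape2 = 8.285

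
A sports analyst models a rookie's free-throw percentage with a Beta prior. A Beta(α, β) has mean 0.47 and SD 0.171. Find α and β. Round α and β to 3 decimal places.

Variance = 0.171² = 0.029241. The moment-matching identity α+β = μ(1−μ)/Var − 1 gives
α+β = 0.2491/0.029241 − 1 = 7.5189, so α = μ·7.5189 = 3.534 and β = (1−μ)·7.5189 = 3.985.

α = 3.534, β = 3.985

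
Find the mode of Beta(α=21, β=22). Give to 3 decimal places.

The density x^(α−1)(1−x)^(β−1) is maximised at (α−1)/(α+β−2) = 20/41 = 0.488.

0.488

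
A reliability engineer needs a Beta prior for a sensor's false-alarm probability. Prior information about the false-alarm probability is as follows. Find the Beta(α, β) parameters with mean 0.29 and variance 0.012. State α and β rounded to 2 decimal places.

By moment matching, α+β = μ(1−μ)/σ² − 1 = (0.29·0.71)/0.012 − 1 = 17.1583 − 1 = 16.1583.
Since α/(α+β) = μ, α = 0.29·16.1583 = 4.69 and β = 0.71·16.1583 = 11.47.

α = 4.69, β = 11.47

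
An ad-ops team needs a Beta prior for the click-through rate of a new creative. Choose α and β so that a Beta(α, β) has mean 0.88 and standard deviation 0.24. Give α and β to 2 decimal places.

Variance = 0.24² = 0.0576. The moment-matching identity α+β = μ(1−μ)/Var − 1 gives
α+β = 0.1056/0.0576 − 1 = 0.8333, so α = μ·0.8333 = 0.73 and β = (1−μ)·0.8333 = 0.10.

α = 0.73, β = 0.10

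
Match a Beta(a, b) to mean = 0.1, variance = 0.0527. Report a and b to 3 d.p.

a = 0.071, b = 0.637

By moment matching, a+b = μ(1−μ)/σ² − 1 = (0.1·0.9)/0.0527 − 1 = 1.7078 − 1 = 0.7078.
Since a/(a+b) = μ, a = 0.1·0.7078 = 0.071 and b = 0.9·0.7078 = 0.637.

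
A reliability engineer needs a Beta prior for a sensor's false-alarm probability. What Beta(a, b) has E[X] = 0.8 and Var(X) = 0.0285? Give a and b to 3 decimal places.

a = 3.691, b = 0.923

By moment matching, a+b = μ(1−μ)/σ² − 1 = (0.8·0.2)/0.0285 − 1 = 5.6140 − 1 = 4.6140.
Since a/(a+b) = μ, a = 0.8·4.6140 = 3.691 and b = 0.2·4.6140 = 0.923.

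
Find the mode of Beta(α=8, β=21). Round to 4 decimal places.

The density x^(α−1)(1−x)^(β−1) is maximised at (α−1)/(α+β−2) = 7/27 = 0.2593.

0.2593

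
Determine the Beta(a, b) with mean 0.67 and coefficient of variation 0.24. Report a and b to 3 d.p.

Var = (CV·μ)² = (0.24×0.67)² = 0.025857.
a+b = μ(1−μ)/Var − 1 = 0.2211/0.025857 − 1 = 7.5510.
Thus a = 0.67·7.5510 = 5.059 and b = 0.33·7.5510 = 2.492.

a = 5.059, b = 2.492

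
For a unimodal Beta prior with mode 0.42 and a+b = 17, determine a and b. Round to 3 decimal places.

a = 7.300, b = 9.700

Since the density peak of Beta(a,b) is at (a−1)/(a+b−2),
a = 1 + 0.42(17−2) = 7.300 and b = 17 − 7.300 = 9.700.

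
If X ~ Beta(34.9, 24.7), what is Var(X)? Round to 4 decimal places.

μ = 34.9/59.6 = 0.585570; Var = μ(1−μ)/(α+β+1) = 0.2426777/60.6 = 0.0040.

0.0040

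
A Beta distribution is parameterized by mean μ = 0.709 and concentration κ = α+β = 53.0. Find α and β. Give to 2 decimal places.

α = 37.58, β = 15.42

Split κ in proportion μ : (1−μ): α = 0.709·53.0 = 37.58, β = 53.0 − 37.58 = 15.42.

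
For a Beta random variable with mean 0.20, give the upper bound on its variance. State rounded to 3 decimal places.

Var = μ(1−μ)/(α+β+1), which approaches μ(1−μ) as α+β → 0.
So the supremum is μ(1−μ) = 0.20×0.80 = 0.160.

0.160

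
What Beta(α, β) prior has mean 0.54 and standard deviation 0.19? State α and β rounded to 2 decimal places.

Variance = 0.19² = 0.0361. The moment-matching identity α+β = μ(1−μ)/Var − 1 gives
α+β = 0.2484/0.0361 − 1 = 5.8809, so α = μ·5.8809 = 3.18 and β = (1−μ)·5.8809 = 2.71.

α = 3.18, β = 2.71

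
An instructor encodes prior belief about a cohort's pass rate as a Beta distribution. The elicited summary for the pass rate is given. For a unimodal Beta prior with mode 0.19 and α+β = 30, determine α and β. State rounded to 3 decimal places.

α = 6.320, β = 23.680

For α,β>1 the mode is (α−1)/(α+β−2), so α = mode·(κ−2)+1 = 0.19×28+1 = 6.320.
And β = (1−mode)·(κ−2)+1 = 0.81×28+1 = 23.680.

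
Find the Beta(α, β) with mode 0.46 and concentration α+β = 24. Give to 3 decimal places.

α = 11.120, β = 12.880

Mode = (α−1)/(κ−2) with κ = α+β, so α−1 = 0.46·22 = 10.120.
α = 11.120; β = κ − α = 12.880.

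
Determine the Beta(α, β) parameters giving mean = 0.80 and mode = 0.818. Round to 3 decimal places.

Let s = α+β. Mean gives α = μs = 0.80s; mode gives (α−1)/(s−2) = 0.818.
Substituting: 0.80s − 1 = 0.818(s−2) = 0.818s − 1.636, so -0.018s = -0.636 and s = 35.3333.
Then α = 0.80×35.3333 = 28.267 and β = s−α = 7.067.

α = 28.267, β = 7.067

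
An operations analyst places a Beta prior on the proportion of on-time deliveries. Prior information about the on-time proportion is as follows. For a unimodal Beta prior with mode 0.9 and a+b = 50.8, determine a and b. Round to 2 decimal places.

a = 44.92, b = 5.88

Since the density peak of Beta(a,b) is at (a−1)/(a+b−2),
a = 1 + 0.9(50.8−2) = 44.92 and b = 50.8 − 44.92 = 5.88.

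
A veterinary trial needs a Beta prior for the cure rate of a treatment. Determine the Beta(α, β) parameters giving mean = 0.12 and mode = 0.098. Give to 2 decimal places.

α = 4.39, β = 32.16

With s = α+β: μ = α/s and mode = (α−1)/(s−2). Eliminating α = μs,
μs − 1 = m(s−2) ⇒ s(μ−m) = 1−2m ⇒ s = 0.804/0.022 = 36.5455.
So α = μs = 4.39, β = (1−μ)s = 32.16.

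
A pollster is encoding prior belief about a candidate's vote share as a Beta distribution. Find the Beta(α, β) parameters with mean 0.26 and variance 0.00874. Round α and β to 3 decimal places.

By moment matching, α+β = μ(1−μ)/σ² − 1 = (0.26·0.74)/0.00874 − 1 = 22.0137 − 1 = 21.0137.
Since α/(α+β) = μ, α = 0.26·21.0137 = 5.464 and β = 0.74·21.0137 = 15.550.

α = 5.464, β = 15.550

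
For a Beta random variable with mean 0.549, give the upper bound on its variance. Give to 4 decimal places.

0.2476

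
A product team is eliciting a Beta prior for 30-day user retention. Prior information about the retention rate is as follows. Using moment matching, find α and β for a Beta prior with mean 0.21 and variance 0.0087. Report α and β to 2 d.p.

Write ν = α+β; then α = μν and Var = μ(1−μ)/(ν+1).
ν = μ(1−μ)/Var − 1 = 0.1659/0.0087 − 1 = 18.0690.
α = 0.21·18.0690 = 3.79, β = 0.79·18.0690 = 14.27.

α = 3.79, β = 14.27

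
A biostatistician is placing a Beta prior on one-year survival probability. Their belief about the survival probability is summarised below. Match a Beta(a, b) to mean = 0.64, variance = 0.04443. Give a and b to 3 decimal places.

Let s = a+b. The Beta variance is μ(1−μ)/(s+1).
So s+1 = μ(1−μ)/σ² = (0.64×0.36)/0.04443 = 0.2304/0.04443 = 5.1857, giving s = 4.1857.
Then a = μs = 0.64×4.1857 = 2.679 and b = (1−μ)s = 0.36×4.1857 = 1.507.

a = 2.679, b = 1.507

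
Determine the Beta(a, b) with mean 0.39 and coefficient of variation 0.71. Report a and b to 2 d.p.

a = 0.82, b = 1.28

Var = (CV·μ)² = (0.71×0.39)² = 0.076674.
a+b = μ(1−μ)/Var − 1 = 0.2379/0.076674 − 1 = 2.1028.
Thus a = 0.39·2.1028 = 0.82 and b = 0.61·2.1028 = 1.28.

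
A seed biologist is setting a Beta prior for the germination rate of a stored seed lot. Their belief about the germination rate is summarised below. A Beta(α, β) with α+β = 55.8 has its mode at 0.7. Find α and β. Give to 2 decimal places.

α = 38.66, β = 17.14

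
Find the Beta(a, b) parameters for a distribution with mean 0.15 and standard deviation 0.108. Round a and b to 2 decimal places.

a = 1.49, b = 8.44

Variance = 0.108² = 0.011664. The moment-matching identity a+b = μ(1−μ)/Var − 1 gives
a+b = 0.1275/0.011664 − 1 = 9.9311, so a = μ·9.9311 = 1.49 and b = (1−μ)·9.9311 = 8.44.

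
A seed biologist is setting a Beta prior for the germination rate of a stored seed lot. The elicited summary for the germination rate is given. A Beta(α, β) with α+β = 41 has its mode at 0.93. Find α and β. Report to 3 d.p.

Mode = (α−1)/(κ−2) with κ = α+β, so α−1 = 0.93·39 = 36.270.
α = 37.270; β = κ − α = 3.730.

α = 37.270, β = 3.730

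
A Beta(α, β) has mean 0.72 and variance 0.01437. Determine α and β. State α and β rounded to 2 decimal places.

α = 9.38, β = 3.65

Let s = α+β. The Beta variance is μ(1−μ)/(s+1).
So s+1 = μ(1−μ)/σ² = (0.72×0.28)/0.01437 = 0.2016/0.01437 = 14.0292, giving s = 13.0292.
Then α = μs = 0.72×13.0292 = 9.38 and β = (1−μ)s = 0.28×13.0292 = 3.65.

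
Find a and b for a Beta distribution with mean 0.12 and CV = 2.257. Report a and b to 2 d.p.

Var = (CV·μ)² = (2.257×0.12)² = 0.073354.
a+b = μ(1−μ)/Var − 1 = 0.1056/0.073354 − 1 = 0.4396.
Thus a = 0.12·0.4396 = 0.05 and b = 0.88·0.4396 = 0.39.

a = 0.05, b = 0.39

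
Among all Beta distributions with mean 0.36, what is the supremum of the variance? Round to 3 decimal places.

0.230

For fixed mean μ the Beta variance is μ(1−μ)/(α+β+1), increasing as α+β decreases.
Its least upper bound (not attained) is μ(1−μ) = 0.36·0.64 = 0.230.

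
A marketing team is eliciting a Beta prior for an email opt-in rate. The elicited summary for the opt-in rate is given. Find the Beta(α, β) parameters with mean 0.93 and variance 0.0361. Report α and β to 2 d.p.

α = 0.75, β = 0.06

Let s = α+β. The Beta variance is μ(1−μ)/(s+1).
So s+1 = μ(1−μ)/σ² = (0.93×0.07)/0.0361 = 0.0651/0.0361 = 1.8033, giving s = 0.8033.
Then α = μs = 0.93×0.8033 = 0.75 and β = (1−μ)s = 0.07×0.8033 = 0.06.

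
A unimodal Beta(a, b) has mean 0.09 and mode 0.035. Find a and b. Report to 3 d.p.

a = 1.522, b = 15.387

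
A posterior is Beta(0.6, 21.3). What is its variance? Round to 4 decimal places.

0.0012

α+β = 21.9 and αβ = 12.78, so Var = αβ/[(α+β)²(α+β+1)] = 12.78/10983.069 = 0.0012.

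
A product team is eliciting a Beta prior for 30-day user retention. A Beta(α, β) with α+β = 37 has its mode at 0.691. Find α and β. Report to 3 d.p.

For α,β>1 the mode is (α−1)/(α+β−2), so α = mode·(κ−2)+1 = 0.691×35+1 = 25.185.
And β = (1−mode)·(κ−2)+1 = 0.309×35+1 = 11.815.

α = 25.185, β = 11.815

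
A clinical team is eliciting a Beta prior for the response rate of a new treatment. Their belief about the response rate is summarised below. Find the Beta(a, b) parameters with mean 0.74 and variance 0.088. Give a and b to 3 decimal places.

Let s = a+b. The Beta variance is μ(1−μ)/(s+1).
So s+1 = μ(1−μ)/σ² = (0.74×0.26)/0.088 = 0.1924/0.088 = 2.1864, giving s = 1.1864.
Then a = μs = 0.74×1.1864 = 0.878 and b = (1−μ)s = 0.26×1.1864 = 0.308.

a = 0.878, b = 0.308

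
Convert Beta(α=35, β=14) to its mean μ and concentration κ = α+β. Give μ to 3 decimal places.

κ = α+β = 35+14 = 49; μ = α/κ = 35/49 = 0.714.

μ = 0.714, κ = 49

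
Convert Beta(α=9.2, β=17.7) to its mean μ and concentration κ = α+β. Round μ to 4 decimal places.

μ = 0.3420, κ = 26.9

κ = α+β = 9.2+17.7 = 26.9; μ = α/κ = 9.2/26.9 = 0.3420.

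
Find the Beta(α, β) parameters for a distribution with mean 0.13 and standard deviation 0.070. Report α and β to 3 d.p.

α = 2.871, β = 19.211

First σ² = 0.004900. Setting α = μn, β = (1−μ)n with n = α+β,
μ(1−μ)/(n+1) = 0.004900 ⇒ n+1 = 0.1131/0.004900 = 23.0816 ⇒ n = 22.0816.
Hence α = 0.13×22.0816 = 2.871, β = 0.87×22.0816 = 19.211.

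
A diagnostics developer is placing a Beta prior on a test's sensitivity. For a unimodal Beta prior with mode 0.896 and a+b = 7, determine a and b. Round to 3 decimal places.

For a,b>1 the mode is (a−1)/(a+b−2), so a = mode·(κ−2)+1 = 0.896×5+1 = 5.480.
And b = (1−mode)·(κ−2)+1 = 0.104×5+1 = 1.520.

a = 5.480, b = 1.520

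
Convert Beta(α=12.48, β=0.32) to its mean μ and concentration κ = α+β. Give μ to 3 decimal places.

κ = α+β = 12.48+0.32 = 12.80; μ = α/κ = 12.48/12.80 = 0.975.

μ = 0.975, κ = 12.80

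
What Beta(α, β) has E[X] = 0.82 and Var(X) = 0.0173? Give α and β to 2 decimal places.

Let s = α+β. The Beta variance is μ(1−μ)/(s+1).
So s+1 = μ(1−μ)/σ² = (0.82×0.18)/0.0173 = 0.1476/0.0173 = 8.5318, giving s = 7.5318.
Then α = μs = 0.82×7.5318 = 6.18 and β = (1−μ)s = 0.18×7.5318 = 1.36.

α = 6.18, β = 1.36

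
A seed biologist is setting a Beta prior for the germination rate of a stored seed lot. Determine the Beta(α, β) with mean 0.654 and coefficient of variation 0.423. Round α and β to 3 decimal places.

α = 1.280, β = 0.677

σ = CV·μ = 0.423×0.654 = 0.27664, so σ² = 0.076531.
s+1 = μ(1−μ)/σ² = 0.226284/0.076531 = 2.9568, so s = α+β = 1.9568.
α = μs = 1.280, β = (1−μ)s = 0.677.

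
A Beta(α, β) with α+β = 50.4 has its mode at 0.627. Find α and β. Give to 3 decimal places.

Mode = (α−1)/(κ−2) with κ = α+β, so α−1 = 0.627·48.4 = 30.347.
α = 31.347; β = κ − α = 19.053.

α = 31.347, β = 19.053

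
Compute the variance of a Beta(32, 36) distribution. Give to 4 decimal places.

0.0036

μ = 32/68 = 0.470588; Var = μ(1−μ)/(α+β+1) = 0.2491349/69 = 0.0036.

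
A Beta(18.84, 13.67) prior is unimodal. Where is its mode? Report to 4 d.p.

0.5847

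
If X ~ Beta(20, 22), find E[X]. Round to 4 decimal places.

0.4762

The Beta mean is α/(α+β) = 20/(20+22) = 0.4762.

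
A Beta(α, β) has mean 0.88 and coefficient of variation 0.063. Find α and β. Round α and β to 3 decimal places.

α = 29.354, β = 4.003

σ = CV·μ = 0.063×0.88 = 0.05544, so σ² = 0.003074.
s+1 = μ(1−μ)/σ² = 0.1056/0.003074 = 34.3572, so s = α+β = 33.3572.
α = μs = 29.354, β = (1−μ)s = 4.003.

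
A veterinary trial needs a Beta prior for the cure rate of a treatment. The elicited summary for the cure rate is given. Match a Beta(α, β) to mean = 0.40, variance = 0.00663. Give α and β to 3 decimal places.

α = 14.080, β = 21.119

Write ν = α+β; then α = μν and Var = μ(1−μ)/(ν+1).
ν = μ(1−μ)/Var − 1 = 0.2400/0.00663 − 1 = 35.1991.
α = 0.40·35.1991 = 14.080, β = 0.60·35.1991 = 21.119.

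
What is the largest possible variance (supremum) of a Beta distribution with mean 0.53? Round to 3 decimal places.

0.249

Var = μ(1−μ)/(α+β+1), which approaches μ(1−μ) as α+β → 0.
So the supremum is μ(1−μ) = 0.53×0.47 = 0.249.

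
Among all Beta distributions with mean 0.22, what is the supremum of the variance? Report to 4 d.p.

0.1716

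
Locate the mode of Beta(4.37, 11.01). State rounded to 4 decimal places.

0.2519

The density x^(α−1)(1−x)^(β−1) is maximised at (α−1)/(α+β−2) = 3.37/13.38 = 0.2519.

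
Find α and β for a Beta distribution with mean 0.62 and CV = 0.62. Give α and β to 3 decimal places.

α = 0.369, β = 0.226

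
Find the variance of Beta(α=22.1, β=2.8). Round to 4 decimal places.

Var = αβ/[(α+β)²(α+β+1)] = (22.1×2.8)/(24.9²×25.9) = 61.88/16058.259 = 0.0039.

0.0039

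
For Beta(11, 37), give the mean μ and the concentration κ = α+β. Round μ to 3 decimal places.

κ = α+β = 11+37 = 48; μ = α/κ = 11/48 = 0.229.

μ = 0.229, κ = 48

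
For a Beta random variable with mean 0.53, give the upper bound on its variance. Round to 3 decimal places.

Var = μ(1−μ)/(α+β+1), which approaches μ(1−μ) as α+β → 0.
So the supremum is μ(1−μ) = 0.53×0.47 = 0.249.

0.249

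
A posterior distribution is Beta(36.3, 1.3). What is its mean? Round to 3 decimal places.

The Beta mean is α/(α+β) = 36.3/(36.3+1.3) = 0.965.

0.965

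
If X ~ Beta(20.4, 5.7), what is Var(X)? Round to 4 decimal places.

α+β = 26.1 and αβ = 116.28, so Var = αβ/[(α+β)²(α+β+1)] = 116.28/18460.791 = 0.0063.

0.0063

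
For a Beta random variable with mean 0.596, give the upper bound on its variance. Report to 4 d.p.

0.2408

For fixed mean μ the Beta variance is μ(1−μ)/(α+β+1), increasing as α+β decreases.
Its least upper bound (not attained) is μ(1−μ) = 0.596·0.404 = 0.2408.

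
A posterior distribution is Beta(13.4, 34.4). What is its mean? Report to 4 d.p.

0.2803

E[X] = α/(α+β) = 13.4/47.8 = 0.2803.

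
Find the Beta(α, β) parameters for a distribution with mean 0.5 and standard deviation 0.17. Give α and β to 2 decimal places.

Variance = 0.17² = 0.0289. The moment-matching identity α+β = μ(1−μ)/Var − 1 gives
α+β = 0.25/0.0289 − 1 = 7.6505, so α = μ·7.6505 = 3.83 and β = (1−μ)·7.6505 = 3.83.

α = 3.83, β = 3.83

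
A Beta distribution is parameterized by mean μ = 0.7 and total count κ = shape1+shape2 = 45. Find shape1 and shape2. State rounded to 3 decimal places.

shape1 = 31.500, shape2 = 13.500

shape1 = μκ = 0.7×45 = 31.500 and shape2 = (1−μ)κ = 0.3×45 = 13.500.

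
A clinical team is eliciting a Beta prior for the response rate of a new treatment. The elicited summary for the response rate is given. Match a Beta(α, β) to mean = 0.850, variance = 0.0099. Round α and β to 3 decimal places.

α = 10.097, β = 1.782

By moment matching, α+β = μ(1−μ)/σ² − 1 = (0.850·0.150)/0.0099 − 1 = 12.8788 − 1 = 11.8788.
Since α/(α+β) = μ, α = 0.850·11.8788 = 10.097 and β = 0.150·11.8788 = 1.782.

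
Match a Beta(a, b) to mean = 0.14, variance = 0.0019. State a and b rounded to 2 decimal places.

a = 8.73, b = 53.64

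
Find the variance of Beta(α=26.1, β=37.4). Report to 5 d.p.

0.00375

α+β = 63.5 and αβ = 976.14, so Var = αβ/[(α+β)²(α+β+1)] = 976.14/260080.125 = 0.00375.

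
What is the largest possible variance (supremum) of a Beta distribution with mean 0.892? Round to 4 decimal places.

For fixed mean μ the Beta variance is μ(1−μ)/(α+β+1), increasing as α+β decreases.
Its least upper bound (not attained) is μ(1−μ) = 0.892·0.108 = 0.0963.

0.0963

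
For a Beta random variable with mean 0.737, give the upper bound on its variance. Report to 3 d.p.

0.194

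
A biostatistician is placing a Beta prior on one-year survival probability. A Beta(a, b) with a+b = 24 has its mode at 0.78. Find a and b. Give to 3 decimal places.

a = 18.160, b = 5.840

For a,b>1 the mode is (a−1)/(a+b−2), so a = mode·(κ−2)+1 = 0.78×22+1 = 18.160.
And b = (1−mode)·(κ−2)+1 = 0.22×22+1 = 5.840.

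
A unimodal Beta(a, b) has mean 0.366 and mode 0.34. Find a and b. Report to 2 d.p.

a = 4.50, b = 7.80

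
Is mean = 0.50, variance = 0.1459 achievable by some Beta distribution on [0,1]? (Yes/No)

The Beta variance bound is σ² < μ(1−μ).
Here μ(1−μ) = 0.50×0.50 = 0.2500, and 0.1459 < 0.2500.

Yes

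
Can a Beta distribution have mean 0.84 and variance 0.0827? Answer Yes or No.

Yes

The Beta variance bound is σ² < μ(1−μ).
Here μ(1−μ) = 0.84×0.16 = 0.1344, and 0.0827 < 0.1344.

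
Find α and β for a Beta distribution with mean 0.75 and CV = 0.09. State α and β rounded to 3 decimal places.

α = 30.114, β = 10.038

Var = (CV·μ)² = (0.09×0.75)² = 0.004556.
α+β = μ(1−μ)/Var − 1 = 0.1875/0.004556 − 1 = 40.1523.
Thus α = 0.75·40.1523 = 30.114 and β = 0.25·40.1523 = 10.038.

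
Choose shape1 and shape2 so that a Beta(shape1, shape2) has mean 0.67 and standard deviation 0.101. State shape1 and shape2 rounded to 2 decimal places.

σ² = 0.101² = 0.010201.
With s = shape1+shape2, Var = μ(1−μ)/(s+1), so s+1 = (0.67×0.33)/0.010201 = 21.6743 and s = 20.6743.
shape1 = μs = 13.85, shape2 = (1−μ)s = 6.82.

shape1 = 13.85, shape2 = 6.82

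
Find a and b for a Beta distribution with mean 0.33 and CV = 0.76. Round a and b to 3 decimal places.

a = 0.830, b = 1.685

σ = CV·μ = 0.76×0.33 = 0.25080, so σ² = 0.062901.
s+1 = μ(1−μ)/σ² = 0.2211/0.062901 = 3.5151, so s = a+b = 2.5151.
a = μs = 0.830, b = (1−μ)s = 1.685.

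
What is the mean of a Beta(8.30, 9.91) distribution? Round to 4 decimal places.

0.4558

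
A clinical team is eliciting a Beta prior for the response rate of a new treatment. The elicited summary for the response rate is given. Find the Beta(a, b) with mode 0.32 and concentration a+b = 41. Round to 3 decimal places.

Since the density peak of Beta(a,b) is at (a−1)/(a+b−2),
a = 1 + 0.32(41−2) = 13.480 and b = 41 − 13.480 = 27.520.

a = 13.480, b = 27.520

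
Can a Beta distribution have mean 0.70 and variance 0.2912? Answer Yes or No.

The Beta variance bound is σ² < μ(1−μ).
Here μ(1−μ) = 0.70×0.30 = 0.2100, and 0.2912 ≥ 0.2100.

No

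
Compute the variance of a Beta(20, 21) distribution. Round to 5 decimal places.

0.00595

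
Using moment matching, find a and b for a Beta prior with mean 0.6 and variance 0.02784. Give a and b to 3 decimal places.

Write ν = a+b; then a = μν and Var = μ(1−μ)/(ν+1).
ν = μ(1−μ)/Var − 1 = 0.24/0.02784 − 1 = 7.6207.
a = 0.6·7.6207 = 4.572, b = 0.4·7.6207 = 3.048.

a = 4.572, b = 3.048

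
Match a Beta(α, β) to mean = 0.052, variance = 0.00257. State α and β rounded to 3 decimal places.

α = 0.945, β = 17.236

By moment matching, α+β = μ(1−μ)/σ² − 1 = (0.052·0.948)/0.00257 − 1 = 19.1813 − 1 = 18.1813.
Since α/(α+β) = μ, α = 0.052·18.1813 = 0.945 and β = 0.948·18.1813 = 17.236.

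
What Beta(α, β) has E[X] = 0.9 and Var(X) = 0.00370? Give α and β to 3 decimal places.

Write ν = α+β; then α = μν and Var = μ(1−μ)/(ν+1).
ν = μ(1−μ)/Var − 1 = 0.09/0.00370 − 1 = 23.3243.
α = 0.9·23.3243 = 20.992, β = 0.1·23.3243 = 2.332.

α = 20.992, β = 2.332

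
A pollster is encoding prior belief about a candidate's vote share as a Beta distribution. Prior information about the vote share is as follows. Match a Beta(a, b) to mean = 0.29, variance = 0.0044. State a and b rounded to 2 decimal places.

By moment matching, a+b = μ(1−μ)/σ² − 1 = (0.29·0.71)/0.0044 − 1 = 46.7955 − 1 = 45.7955.
Since a/(a+b) = μ, a = 0.29·45.7955 = 13.28 and b = 0.71·45.7955 = 32.51.

a = 13.28, b = 32.51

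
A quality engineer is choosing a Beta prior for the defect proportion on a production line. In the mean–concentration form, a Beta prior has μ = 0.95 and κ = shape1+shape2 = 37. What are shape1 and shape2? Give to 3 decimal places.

shape1 = 35.150, shape2 = 1.850

shape1 = μκ = 0.95×37 = 35.150 and shape2 = (1−μ)κ = 0.05×37 = 1.850.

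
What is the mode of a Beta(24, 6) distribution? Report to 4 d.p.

With α,β > 1, mode = (α−1)/(α+β−2) = 23/28 = 0.8214.

0.8214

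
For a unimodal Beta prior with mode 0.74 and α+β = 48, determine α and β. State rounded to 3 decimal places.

Since the density peak of Beta(α,β) is at (α−1)/(α+β−2),
α = 1 + 0.74(48−2) = 35.040 and β = 48 − 35.040 = 12.960.

α = 35.040, β = 12.960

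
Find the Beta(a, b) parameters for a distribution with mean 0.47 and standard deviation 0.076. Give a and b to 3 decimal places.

σ² = 0.076² = 0.005776.
With s = a+b, Var = μ(1−μ)/(s+1), so s+1 = (0.47×0.53)/0.005776 = 43.1267 and s = 42.1267.
a = μs = 19.800, b = (1−μ)s = 22.327.

a = 19.800, b = 22.327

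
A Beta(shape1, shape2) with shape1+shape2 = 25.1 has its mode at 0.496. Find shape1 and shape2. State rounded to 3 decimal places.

Mode = (shape1−1)/(κ−2) with κ = shape1+shape2, so shape1−1 = 0.496·23.1 = 11.458.
shape1 = 12.458; shape2 = κ − shape1 = 12.642.

shape1 = 12.458, shape2 = 12.642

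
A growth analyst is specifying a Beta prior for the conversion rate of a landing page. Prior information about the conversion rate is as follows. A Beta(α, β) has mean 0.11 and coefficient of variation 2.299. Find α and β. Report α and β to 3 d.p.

Var = (CV·μ)² = (2.299×0.11)² = 0.063953.
α+β = μ(1−μ)/Var − 1 = 0.0979/0.063953 − 1 = 0.5308.
Thus α = 0.11·0.5308 = 0.058 and β = 0.89·0.5308 = 0.472.

α = 0.058, β = 0.472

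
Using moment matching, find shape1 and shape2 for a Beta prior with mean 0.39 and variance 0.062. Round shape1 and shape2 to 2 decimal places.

shape1 = 1.11, shape2 = 1.73

Write ν = shape1+shape2; then shape1 = μν and Var = μ(1−μ)/(ν+1).
ν = μ(1−μ)/Var − 1 = 0.2379/0.062 − 1 = 2.8371.
shape1 = 0.39·2.8371 = 1.11, shape2 = 0.61·2.8371 = 1.73.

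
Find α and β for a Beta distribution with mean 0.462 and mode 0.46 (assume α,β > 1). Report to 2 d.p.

α = 18.48, β = 21.52

Let s = α+β. Mean gives α = μs = 0.462s; mode gives (α−1)/(s−2) = 0.46.
Substituting: 0.462s − 1 = 0.46(s−2) = 0.46s − 0.92, so 0.002s = 0.08 and s = 40.0000.
Then α = 0.462×40.0000 = 18.48 and β = s−α = 21.52.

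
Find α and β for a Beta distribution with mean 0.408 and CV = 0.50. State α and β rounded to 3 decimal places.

σ = CV·μ = 0.50×0.408 = 0.20400, so σ² = 0.041616.
s+1 = μ(1−μ)/σ² = 0.241536/0.041616 = 5.8039, so s = α+β = 4.8039.
α = μs = 1.960, β = (1−μ)s = 2.844.

α = 1.960, β = 2.844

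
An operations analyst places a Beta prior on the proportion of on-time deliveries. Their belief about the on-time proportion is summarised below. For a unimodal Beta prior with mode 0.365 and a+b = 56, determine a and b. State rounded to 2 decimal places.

a = 20.71, b = 35.29

Mode = (a−1)/(κ−2) with κ = a+b, so a−1 = 0.365·54 = 19.71.
a = 20.71; b = κ − a = 35.29.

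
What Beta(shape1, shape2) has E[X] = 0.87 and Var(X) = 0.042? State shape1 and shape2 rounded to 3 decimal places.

Let s = shape1+shape2. The Beta variance is μ(1−μ)/(s+1).
So s+1 = μ(1−μ)/σ² = (0.87×0.13)/0.042 = 0.1131/0.042 = 2.6929, giving s = 1.6929.
Then shape1 = μs = 0.87×1.6929 = 1.473 and shape2 = (1−μ)s = 0.13×1.6929 = 0.220.

shape1 = 1.473, shape2 = 0.220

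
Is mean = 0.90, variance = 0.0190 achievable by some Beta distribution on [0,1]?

Yes

A Beta with mean μ has variance μ(1−μ)/(α+β+1) < μ(1−μ).
Here μ(1−μ) = 0.90×0.10 = 0.0900, and 0.0190 < 0.0900.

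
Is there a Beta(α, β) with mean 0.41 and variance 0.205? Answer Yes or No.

The Beta variance bound is σ² < μ(1−μ).
Here μ(1−μ) = 0.41×0.59 = 0.2419, and 0.205 < 0.2419.

Yes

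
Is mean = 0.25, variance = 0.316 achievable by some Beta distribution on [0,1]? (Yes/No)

No

For any Beta, Var(X) < E[X]·(1−E[X]).
Here μ(1−μ) = 0.25×0.75 = 0.1875, and 0.316 ≥ 0.1875.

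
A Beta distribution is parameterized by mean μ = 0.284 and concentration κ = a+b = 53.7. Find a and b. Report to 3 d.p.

Split κ in proportion μ : (1−μ): a = 0.284·53.7 = 15.251, b = 53.7 − 15.251 = 38.449.

a = 15.251, b = 38.449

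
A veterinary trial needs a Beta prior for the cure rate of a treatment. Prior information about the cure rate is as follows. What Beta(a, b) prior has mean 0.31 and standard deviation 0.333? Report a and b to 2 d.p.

a = 0.29, b = 0.64

σ² = 0.333² = 0.110889.
With s = a+b, Var = μ(1−μ)/(s+1), so s+1 = (0.31×0.69)/0.110889 = 1.9290 and s = 0.9290.
a = μs = 0.29, b = (1−μ)s = 0.64.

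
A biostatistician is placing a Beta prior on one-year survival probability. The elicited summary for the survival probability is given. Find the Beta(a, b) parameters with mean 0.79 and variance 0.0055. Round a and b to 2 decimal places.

a = 23.04, b = 6.12

Write ν = a+b; then a = μν and Var = μ(1−μ)/(ν+1).
ν = μ(1−μ)/Var − 1 = 0.1659/0.0055 − 1 = 29.1636.
a = 0.79·29.1636 = 23.04, b = 0.21·29.1636 = 6.12.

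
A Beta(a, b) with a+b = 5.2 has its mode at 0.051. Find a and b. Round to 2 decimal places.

a = 1.16, b = 4.04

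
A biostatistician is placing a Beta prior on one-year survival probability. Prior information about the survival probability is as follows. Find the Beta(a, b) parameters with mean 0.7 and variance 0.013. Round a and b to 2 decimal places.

a = 10.61, b = 4.55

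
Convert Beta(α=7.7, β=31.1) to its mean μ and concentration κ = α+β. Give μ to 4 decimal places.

κ = α+β = 7.7+31.1 = 38.8; μ = α/κ = 7.7/38.8 = 0.1985.

μ = 0.1985, κ = 38.8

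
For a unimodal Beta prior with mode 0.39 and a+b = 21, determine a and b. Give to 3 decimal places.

a = 8.410, b = 12.590

Mode = (a−1)/(κ−2) with κ = a+b, so a−1 = 0.39·19 = 7.410.
a = 8.410; b = κ − a = 12.590.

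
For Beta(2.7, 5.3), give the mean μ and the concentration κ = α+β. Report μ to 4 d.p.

μ = 0.3375, κ = 8.0

κ = α+β = 2.7+5.3 = 8.0; μ = α/κ = 2.7/8.0 = 0.3375.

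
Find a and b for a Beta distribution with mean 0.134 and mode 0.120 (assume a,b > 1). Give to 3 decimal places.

a = 7.274, b = 47.011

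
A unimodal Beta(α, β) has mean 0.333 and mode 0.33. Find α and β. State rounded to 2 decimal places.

Let s = α+β. Mean gives α = μs = 0.333s; mode gives (α−1)/(s−2) = 0.33.
Substituting: 0.333s − 1 = 0.33(s−2) = 0.33s − 0.66, so 0.003s = 0.34 and s = 113.3333.
Then α = 0.333×113.3333 = 37.74 and β = s−α = 75.59.

α = 37.74, β = 75.59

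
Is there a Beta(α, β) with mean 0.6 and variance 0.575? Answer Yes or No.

The Beta variance bound is σ² < μ(1−μ).
Here μ(1−μ) = 0.6×0.4 = 0.24, and 0.575 ≥ 0.24.

No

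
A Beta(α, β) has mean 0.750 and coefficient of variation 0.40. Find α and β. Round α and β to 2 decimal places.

σ = CV·μ = 0.40×0.750 = 0.30000, so σ² = 0.090000.
s+1 = μ(1−μ)/σ² = 0.187500/0.090000 = 2.0833, so s = α+β = 1.0833.
α = μs = 0.81, β = (1−μ)s = 0.27.

α = 0.81, β = 0.27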